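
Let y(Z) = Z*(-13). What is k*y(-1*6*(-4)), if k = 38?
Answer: -11856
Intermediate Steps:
y(Z) = -13*Z
k*y(-1*6*(-4)) = 38*(-13*(-1*6)*(-4)) = 38*(-(-78)*(-4)) = 38*(-13*24) = 38*(-312) = -11856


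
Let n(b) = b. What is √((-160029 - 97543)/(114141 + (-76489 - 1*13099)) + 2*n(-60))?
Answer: 2*I*√19666535599/24553 ≈ 11.423*I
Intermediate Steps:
√((-160029 - 97543)/(114141 + (-76489 - 1*13099)) + 2*n(-60)) = √((-160029 - 97543)/(114141 + (-76489 - 1*13099)) + 2*(-60)) = √(-257572/(114141 + (-76489 - 13099)) - 120) = √(-257572/(114141 - 89588) - 120) = √(-257572/24553 - 120) = √(-3203932/24553) = 2*I*√19666535599/24553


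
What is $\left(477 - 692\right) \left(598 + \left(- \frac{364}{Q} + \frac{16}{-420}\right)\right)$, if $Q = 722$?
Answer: $- \frac{973805348}{7581} \approx -1.2845 \cdot 10^{5}$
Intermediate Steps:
$\left(477 - 692\right) \left(598 + \left(- \frac{364}{Q} + \frac{16}{-420}\right)\right) = \left(477 - 692\right) \left(598 + \left(- \frac{364}{722} + \frac{16}{-420}\right)\right) = - 215 \left(598 + \left(\left(-364\right) \frac{1}{722} + 16 \left(- \frac{1}{420}\right)\right)\right) = - 215 \left(598 - \frac{20554}{37905}\right) = \left(-215\right) \frac{22646636}{37905} = - \frac{973805348}{7581}$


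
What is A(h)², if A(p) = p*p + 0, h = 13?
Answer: 28561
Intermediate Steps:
A(p) = p² (A(p) = p² + 0 = p²)
A(h)² = (13²)² = 169² = 28561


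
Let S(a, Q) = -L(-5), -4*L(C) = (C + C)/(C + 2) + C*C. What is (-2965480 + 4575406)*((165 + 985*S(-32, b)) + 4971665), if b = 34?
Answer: 16031021944885/2 ≈ 8.0155e+12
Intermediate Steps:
L(C) = -C²/4 - C/(2*(2 + C)) (L(C) = -((C + C)/(C + 2) + C*C)/4 = -((2*C)/(2 + C) + C²)/4 = -(2*C/(2 + C) + C²)/4 = -(C² + 2*C/(2 + C))/4 = -C²/4 - C/(2*(2 + C)))
S(a, Q) = 85/12 (S(a, Q) = -(-1)*(-5)*(2 + (-5)² + 2*(-5))/(8 + 4*(-5)) = -(-1)*(-5)*(2 + 25 - 10)/(8 - 20) = -(-1)*(-5)*17/(-12) = -(-1)*(-5)*(-1)*17/12 = -1*(-85/12) = 85/12)
(-2965480 + 4575406)*((165 + 985*S(-32, b)) + 4971665) = (-2965480 + 4575406)*((165 + 985*(85/12)) + 4971665) = 1609926*((165 + 83725/12) + 4971665) = 1609926*(85705/12 + 4971665) = 1609926*(59745685/12) = 16031021944885/2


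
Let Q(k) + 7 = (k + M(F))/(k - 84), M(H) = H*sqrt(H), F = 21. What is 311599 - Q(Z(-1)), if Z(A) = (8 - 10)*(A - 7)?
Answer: 5297306/17 + 21*sqrt(21)/68 ≈ 3.1161e+5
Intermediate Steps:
M(H) = H**(3/2)
Z(A) = 14 - 2*A (Z(A) = -2*(-7 + A) = 14 - 2*A)
Q(k) = -7 + (k + 21*sqrt(21))/(-84 + k) (Q(k) = -7 + (k + 21**(3/2))/(k - 84) = -7 + (k + 21*sqrt(21))/(-84 + k))
311599 - Q(Z(-1)) = 311599 - 3*(196 - 2*(14 - 2*(-1)) + 7*sqrt(21))/(-84 + (14 - 2*(-1))) = 311599 - 3*(196 - 2*(14 + 2) + 7*sqrt(21))/(-84 + (14 + 2)) = 311599 - 3*(196 - 2*16 + 7*sqrt(21))/(-84 + 16) = 311599 - 3*(196 - 32 + 7*sqrt(21))/(-68) = 311599 - 3*(-1)*(164 + 7*sqrt(21))/68 = 311599 - (-123/17 - 21*sqrt(21)/68) = 311599 + (123/17 + 21*sqrt(21)/68) = 5297306/17 + 21*sqrt(21)/68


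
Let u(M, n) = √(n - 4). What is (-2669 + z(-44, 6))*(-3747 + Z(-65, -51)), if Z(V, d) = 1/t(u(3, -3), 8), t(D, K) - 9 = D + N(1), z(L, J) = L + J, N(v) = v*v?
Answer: 1085287733/107 + 2707*I*√7/107 ≈ 1.0143e+7 + 66.935*I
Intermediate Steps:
N(v) = v²
z(L, J) = J + L
u(M, n) = √(-4 + n)
t(D, K) = 10 + D (t(D, K) = 9 + (D + 1²) = 9 + (D + 1) = 9 + (1 + D) = 10 + D)
Z(V, d) = 1/(10 + I*√7) (Z(V, d) = 1/(10 + √(-4 - 3)) = 1/(10 + √(-7)) = 1/(10 + I*√7))
(-2669 + z(-44, 6))*(-3747 + Z(-65, -51)) = (-2669 + (6 - 44))*(-3747 + (10/107 - I*√7/107)) = (-2669 - 38)*(-400919/107 - I*√7/107) = -2707*(-400919/107 - I*√7/107) = 1085287733/107 + 2707*I*√7/107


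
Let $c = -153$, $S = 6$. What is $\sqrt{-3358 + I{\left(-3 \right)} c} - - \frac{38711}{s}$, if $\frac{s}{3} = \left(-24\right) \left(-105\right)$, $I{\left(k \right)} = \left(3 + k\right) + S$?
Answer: $\frac{38711}{7560} + 2 i \sqrt{1069} \approx 5.1205 + 65.391 i$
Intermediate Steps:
$I{\left(k \right)} = 9 + k$ ($I{\left(k \right)} = \left(3 + k\right) + 6 = 9 + k$)
$s = 7560$ ($s = 3 \left(\left(-24\right) \left(-105\right)\right) = 3 \cdot 2520 = 7560$)
$\sqrt{-3358 + I{\left(-3 \right)} c} - - \frac{38711}{s} = \sqrt{-3358 + \left(9 - 3\right) \left(-153\right)} - - \frac{38711}{7560} = \sqrt{-3358 + 6 \left(-153\right)} - \left(-38711\right) \frac{1}{7560} = \sqrt{-3358 - 918} - - \frac{38711}{7560} = \sqrt{-4276} + \frac{38711}{7560} = 2 i \sqrt{1069} + \frac{38711}{7560} = \frac{38711}{7560} + 2 i \sqrt{1069}$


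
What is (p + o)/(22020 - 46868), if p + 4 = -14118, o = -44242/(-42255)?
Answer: 149170217/262488060 ≈ 0.56829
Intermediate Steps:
o = 44242/42255 (o = -44242*(-1/42255) = 44242/42255 ≈ 1.0470)
p = -14122 (p = -4 - 14118 = -14122)
(p + o)/(22020 - 46868) = (-14122 + 44242/42255)/(22020 - 46868) = -596680868/42255/(-24848) = -596680868/42255*(-1/24848) = 149170217/262488060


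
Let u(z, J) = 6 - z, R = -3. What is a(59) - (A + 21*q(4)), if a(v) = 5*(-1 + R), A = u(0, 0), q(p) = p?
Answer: -110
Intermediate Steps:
A = 6 (A = 6 - 1*0 = 6 + 0 = 6)
a(v) = -20 (a(v) = 5*(-1 - 3) = 5*(-4) = -20)
a(59) - (A + 21*q(4)) = -20 - (6 + 21*4) = -20 - (6 + 84) = -20 - 1*90 = -20 - 90 = -110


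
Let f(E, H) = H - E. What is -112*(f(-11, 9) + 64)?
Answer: -9408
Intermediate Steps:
-112*(f(-11, 9) + 64) = -112*((9 - 1*(-11)) + 64) = -112*((9 + 11) + 64) = -112*(20 + 64) = -112*84 = -9408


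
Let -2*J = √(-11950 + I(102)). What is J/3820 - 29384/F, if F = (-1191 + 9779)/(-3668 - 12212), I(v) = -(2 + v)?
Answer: 116654480/2147 - 7*I*√246/7640 ≈ 54334.0 - 0.014371*I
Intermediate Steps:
I(v) = -2 - v
J = -7*I*√246/2 (J = -√(-11950 + (-2 - 1*102))/2 = -√(-11950 + (-2 - 102))/2 = -√(-11950 - 104)/2 = -7*I*√246/2 ≈ -54.895*I)
F = -2147/3970 (F = 8588/(-15880) = 8588*(-1/15880) = -2147/3970 ≈ -0.54081)
J/3820 - 29384/F = -7*I*√246/2/3820 - 29384/(-2147/3970) = -7*I*√246/2*(1/3820) - 29384*(-3970/2147) = -7*I*√246/7640 + 116654480/2147 = 116654480/2147 - 7*I*√246/7640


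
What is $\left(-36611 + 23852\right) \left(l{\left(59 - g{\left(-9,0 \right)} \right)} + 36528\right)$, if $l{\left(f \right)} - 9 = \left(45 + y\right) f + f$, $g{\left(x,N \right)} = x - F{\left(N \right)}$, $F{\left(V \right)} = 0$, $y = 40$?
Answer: $-540790215$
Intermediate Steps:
$g{\left(x,N \right)} = x$ ($g{\left(x,N \right)} = x - 0 = x + 0 = x$)
$l{\left(f \right)} = 9 + 86 f$ ($l{\left(f \right)} = 9 + \left(\left(45 + 40\right) f + f\right) = 9 + \left(85 f + f\right) = 9 + 86 f$)
$\left(-36611 + 23852\right) \left(l{\left(59 - g{\left(-9,0 \right)} \right)} + 36528\right) = \left(-36611 + 23852\right) \left(\left(9 + 86 \left(59 - -9\right)\right) + 36528\right) = - 12759 \left(\left(9 + 86 \left(59 + 9\right)\right) + 36528\right) = - 12759 \left(\left(9 + 86 \cdot 68\right) + 36528\right) = - 12759 \left(\left(9 + 5848\right) + 36528\right) = - 12759 \left(5857 + 36528\right) = \left(-12759\right) 42385 = -540790215$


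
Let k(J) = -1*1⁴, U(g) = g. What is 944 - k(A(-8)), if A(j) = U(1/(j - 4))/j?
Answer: 945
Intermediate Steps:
A(j) = 1/(j*(-4 + j)) (A(j) = 1/((j - 4)*j) = 1/((-4 + j)*j) = 1/(j*(-4 + j)))
k(J) = -1 (k(J) = -1*1 = -1)
944 - k(A(-8)) = 944 - 1*(-1) = 944 + 1 = 945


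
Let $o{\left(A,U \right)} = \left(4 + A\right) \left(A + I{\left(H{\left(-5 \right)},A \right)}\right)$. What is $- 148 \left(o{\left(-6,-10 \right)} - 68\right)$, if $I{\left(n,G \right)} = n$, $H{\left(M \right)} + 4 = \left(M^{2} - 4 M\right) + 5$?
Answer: $21904$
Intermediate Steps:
$H{\left(M \right)} = 1 + M^{2} - 4 M$ ($H{\left(M \right)} = -4 + \left(\left(M^{2} - 4 M\right) + 5\right) = -4 + \left(5 + M^{2} - 4 M\right) = 1 + M^{2} - 4 M$)
$o{\left(A,U \right)} = \left(4 + A\right) \left(46 + A\right)$ ($o{\left(A,U \right)} = \left(4 + A\right) \left(A + \left(1 + \left(-5\right)^{2} - -20\right)\right) = \left(4 + A\right) \left(A + \left(1 + 25 + 20\right)\right) = \left(4 + A\right) \left(A + 46\right) = \left(4 + A\right) \left(46 + A\right)$)
$- 148 \left(o{\left(-6,-10 \right)} - 68\right) = - 148 \left(\left(184 + \left(-6\right)^{2} + 50 \left(-6\right)\right) - 68\right) = - 148 \left(\left(184 + 36 - 300\right) - 68\right) = - 148 \left(-80 - 68\right) = \left(-148\right) \left(-148\right) = 21904$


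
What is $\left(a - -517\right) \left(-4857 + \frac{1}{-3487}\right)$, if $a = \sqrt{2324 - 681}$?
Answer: $- \frac{796008920}{317} - \frac{16936360 \sqrt{1643}}{3487} \approx -2.7079 \cdot 10^{6}$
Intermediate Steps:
$a = \sqrt{1643} \approx 40.534$
$\left(a - -517\right) \left(-4857 + \frac{1}{-3487}\right) = \left(\sqrt{1643} - -517\right) \left(-4857 + \frac{1}{-3487}\right) = \left(\sqrt{1643} + \left(-88 + 605\right)\right) \left(-4857 - \frac{1}{3487}\right) = \left(\sqrt{1643} + 517\right) \left(- \frac{16936360}{3487}\right) = \left(517 + \sqrt{1643}\right) \left(- \frac{16936360}{3487}\right) = - \frac{796008920}{317} - \frac{16936360 \sqrt{1643}}{3487}$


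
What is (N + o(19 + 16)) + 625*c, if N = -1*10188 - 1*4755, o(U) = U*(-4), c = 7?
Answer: -10708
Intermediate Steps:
o(U) = -4*U
N = -14943 (N = -10188 - 4755 = -14943)
(N + o(19 + 16)) + 625*c = (-14943 - 4*(19 + 16)) + 625*7 = (-14943 - 4*35) + 4375 = (-14943 - 140) + 4375 = -15083 + 4375 = -10708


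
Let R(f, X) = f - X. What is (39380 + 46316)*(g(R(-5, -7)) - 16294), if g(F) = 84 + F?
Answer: -1388960768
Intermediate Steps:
(39380 + 46316)*(g(R(-5, -7)) - 16294) = (39380 + 46316)*((84 + (-5 - 1*(-7))) - 16294) = 85696*((84 + (-5 + 7)) - 16294) = 85696*((84 + 2) - 16294) = 85696*(86 - 16294) = 85696*(-16208) = -1388960768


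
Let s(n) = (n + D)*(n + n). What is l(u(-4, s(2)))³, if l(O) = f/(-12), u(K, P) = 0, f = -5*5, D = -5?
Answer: 15625/1728 ≈ 9.0423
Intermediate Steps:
s(n) = 2*n*(-5 + n) (s(n) = (n - 5)*(n + n) = (-5 + n)*(2*n) = 2*n*(-5 + n))
f = -25
l(O) = 25/12 (l(O) = -25/(-12) = -25*(-1/12) = 25/12)
l(u(-4, s(2)))³ = (25/12)³ = 15625/1728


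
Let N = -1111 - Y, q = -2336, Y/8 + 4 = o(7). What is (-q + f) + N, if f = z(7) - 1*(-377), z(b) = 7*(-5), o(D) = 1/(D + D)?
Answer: 11189/7 ≈ 1598.4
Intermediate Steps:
o(D) = 1/(2*D)
Y = -220/7 (Y = -32 + 8*((½)/7) = -32 + 8*((½)*(⅐)) = -32 + 8*(1/14) = -32 + 4/7 = -220/7 ≈ -31.429)
z(b) = -35
N = -7557/7 (N = -1111 - 1*(-220/7) = -1111 + 220/7 = -7557/7 ≈ -1079.6)
f = 342 (f = -35 - 1*(-377) = -35 + 377 = 342)
(-q + f) + N = (-1*(-2336) + 342) - 7557/7 = (2336 + 342) - 7557/7 = 2678 - 7557/7 = 11189/7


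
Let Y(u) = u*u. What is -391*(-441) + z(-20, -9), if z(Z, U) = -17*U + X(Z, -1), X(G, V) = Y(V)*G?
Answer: 172564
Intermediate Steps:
Y(u) = u²
X(G, V) = G*V² (X(G, V) = V²*G = G*V²)
z(Z, U) = Z - 17*U (z(Z, U) = -17*U + Z*(-1)² = -17*U + Z*1 = -17*U + Z = Z - 17*U)
-391*(-441) + z(-20, -9) = -391*(-441) + (-20 - 17*(-9)) = 172431 + (-20 + 153) = 172431 + 133 = 172564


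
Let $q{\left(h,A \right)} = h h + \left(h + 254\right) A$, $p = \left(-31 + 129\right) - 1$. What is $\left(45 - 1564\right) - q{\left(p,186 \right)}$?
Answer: $-76214$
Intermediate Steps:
$p = 97$ ($p = 98 - 1 = 97$)
$q{\left(h,A \right)} = h^{2} + A \left(254 + h\right)$ ($q{\left(h,A \right)} = h^{2} + \left(254 + h\right) A = h^{2} + A \left(254 + h\right)$)
$\left(45 - 1564\right) - q{\left(p,186 \right)} = \left(45 - 1564\right) - \left(97^{2} + 254 \cdot 186 + 186 \cdot 97\right) = \left(45 - 1564\right) - \left(9409 + 47244 + 18042\right) = -1519 - 74695 = -76214$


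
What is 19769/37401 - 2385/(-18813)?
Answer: 153705194/234541671 ≈ 0.65534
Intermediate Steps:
19769/37401 - 2385/(-18813) = 19769*(1/37401) - 2385*(-1/18813) = 19769/37401 + 795/6271 = 153705194/234541671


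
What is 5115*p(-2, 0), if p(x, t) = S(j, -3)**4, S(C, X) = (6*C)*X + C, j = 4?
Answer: 109365738240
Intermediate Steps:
S(C, X) = C + 6*C*X (S(C, X) = 6*C*X + C = C + 6*C*X)
p(x, t) = 21381376 (p(x, t) = (4*(1 + 6*(-3)))**4 = (4*(1 - 18))**4 = (4*(-17))**4 = (-68)**4 = 21381376)
5115*p(-2, 0) = 5115*21381376 = 109365738240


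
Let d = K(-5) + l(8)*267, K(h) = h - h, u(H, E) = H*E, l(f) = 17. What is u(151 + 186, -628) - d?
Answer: -216175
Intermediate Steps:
u(H, E) = E*H
K(h) = 0
d = 4539 (d = 0 + 17*267 = 0 + 4539 = 4539)
u(151 + 186, -628) - d = -628*(151 + 186) - 1*4539 = -628*337 - 4539 = -211636 - 4539 = -216175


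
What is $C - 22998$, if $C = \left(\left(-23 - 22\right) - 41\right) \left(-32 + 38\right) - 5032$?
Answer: $-28546$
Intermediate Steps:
$C = -5548$ ($C = \left(-45 - 41\right) 6 - 5032 = \left(-86\right) 6 - 5032 = -516 - 5032 = -5548$)
$C - 22998 = -5548 - 22998 = -28546$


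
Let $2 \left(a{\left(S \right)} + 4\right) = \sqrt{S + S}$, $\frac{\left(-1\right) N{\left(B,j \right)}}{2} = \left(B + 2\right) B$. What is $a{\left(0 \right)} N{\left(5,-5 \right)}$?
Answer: $280$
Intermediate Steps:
$N{\left(B,j \right)} = - 2 B \left(2 + B\right)$ ($N{\left(B,j \right)} = - 2 \left(B + 2\right) B = - 2 \left(2 + B\right) B = - 2 B \left(2 + B\right)$)
$a{\left(S \right)} = -4 + \frac{\sqrt{2} \sqrt{S}}{2}$ ($a{\left(S \right)} = -4 + \frac{\sqrt{S + S}}{2} = -4 + \frac{\sqrt{2 S}}{2} = -4 + \frac{\sqrt{2} \sqrt{S}}{2}$)
$a{\left(0 \right)} N{\left(5,-5 \right)} = \left(-4 + \frac{\sqrt{2} \sqrt{0}}{2}\right) \left(\left(-2\right) 5 \left(2 + 5\right)\right) = \left(-4 + \frac{1}{2} \sqrt{2} \cdot 0\right) \left(\left(-2\right) 5 \cdot 7\right) = \left(-4 + 0\right) \left(-70\right) = \left(-4\right) \left(-70\right) = 280$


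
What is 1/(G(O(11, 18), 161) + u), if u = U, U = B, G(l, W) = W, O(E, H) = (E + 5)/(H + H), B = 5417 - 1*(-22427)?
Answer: 1/28005 ≈ 3.5708e-5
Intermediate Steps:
B = 27844 (B = 5417 + 22427 = 27844)
O(E, H) = (5 + E)/(2*H) (O(E, H) = (5 + E)/((2*H)) = (5 + E)*(1/(2*H)) = (5 + E)/(2*H))
U = 27844
u = 27844
1/(G(O(11, 18), 161) + u) = 1/(161 + 27844) = 1/28005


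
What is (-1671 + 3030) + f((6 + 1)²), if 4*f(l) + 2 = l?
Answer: 5483/4 ≈ 1370.8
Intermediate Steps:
f(l) = -½ + l/4
(-1671 + 3030) + f((6 + 1)²) = (-1671 + 3030) + (-½ + (6 + 1)²/4) = 1359 + (-½ + (¼)*7²) = 1359 + (-½ + (¼)*49) = 1359 + (-½ + 49/4) = 1359 + 47/4 = 5483/4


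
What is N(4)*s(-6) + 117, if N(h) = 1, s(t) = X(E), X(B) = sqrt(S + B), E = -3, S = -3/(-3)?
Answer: 117 + I*sqrt(2) ≈ 117.0 + 1.4142*I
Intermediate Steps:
S = 1 (S = -3*(-1/3) = 1)
X(B) = sqrt(1 + B)
s(t) = I*sqrt(2) (s(t) = sqrt(1 - 3) = sqrt(-2) = I*sqrt(2))
N(4)*s(-6) + 117 = 1*(I*sqrt(2)) + 117 = I*sqrt(2) + 117 = 117 + I*sqrt(2)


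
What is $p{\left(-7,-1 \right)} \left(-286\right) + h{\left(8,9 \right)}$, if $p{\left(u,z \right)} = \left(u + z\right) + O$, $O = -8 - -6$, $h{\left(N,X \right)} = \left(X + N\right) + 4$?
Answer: $2881$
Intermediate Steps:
$h{\left(N,X \right)} = 4 + N + X$ ($h{\left(N,X \right)} = \left(N + X\right) + 4 = 4 + N + X$)
$O = -2$ ($O = -8 + 6 = -2$)
$p{\left(u,z \right)} = -2 + u + z$ ($p{\left(u,z \right)} = \left(u + z\right) - 2 = -2 + u + z$)
$p{\left(-7,-1 \right)} \left(-286\right) + h{\left(8,9 \right)} = \left(-2 - 7 - 1\right) \left(-286\right) + \left(4 + 8 + 9\right) = \left(-10\right) \left(-286\right) + 21 = 2860 + 21 = 2881$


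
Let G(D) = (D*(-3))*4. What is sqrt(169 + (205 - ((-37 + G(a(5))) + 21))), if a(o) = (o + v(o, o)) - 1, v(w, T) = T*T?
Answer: 3*sqrt(82) ≈ 27.166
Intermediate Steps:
v(w, T) = T**2
a(o) = -1 + o + o**2 (a(o) = (o + o**2) - 1 = -1 + o + o**2)
G(D) = -12*D (G(D) = -3*D*4 = -12*D)
sqrt(169 + (205 - ((-37 + G(a(5))) + 21))) = sqrt(169 + (205 - ((-37 - 12*(-1 + 5 + 5**2)) + 21))) = sqrt(169 + (205 - ((-37 - 12*(-1 + 5 + 25)) + 21))) = sqrt(169 + (205 - ((-37 - 12*29) + 21))) = sqrt(169 + (205 - ((-37 - 348) + 21))) = sqrt(169 + (205 - (-385 + 21))) = sqrt(169 + (205 - 1*(-364))) = sqrt(169 + (205 + 364)) = sqrt(169 + 569) = sqrt(738) = 3*sqrt(82)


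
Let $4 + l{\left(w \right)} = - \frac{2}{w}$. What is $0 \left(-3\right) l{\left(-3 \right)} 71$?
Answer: $0$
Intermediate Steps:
$l{\left(w \right)} = -4 - \frac{2}{w}$
$0 \left(-3\right) l{\left(-3 \right)} 71 = 0 \left(-3\right) \left(-4 - \frac{2}{-3}\right) 71 = 0 \left(-4 - - \frac{2}{3}\right) 71 = 0 \left(-4 + \frac{2}{3}\right) 71 = 0 \left(- \frac{10}{3}\right) 71 = 0 \cdot 71 = 0$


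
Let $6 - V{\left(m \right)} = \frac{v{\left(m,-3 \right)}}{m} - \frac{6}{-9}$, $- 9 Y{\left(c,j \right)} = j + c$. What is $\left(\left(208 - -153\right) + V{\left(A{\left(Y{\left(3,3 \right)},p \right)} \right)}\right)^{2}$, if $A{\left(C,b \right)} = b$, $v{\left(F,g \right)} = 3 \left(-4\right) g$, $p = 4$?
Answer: $\frac{1149184}{9} \approx 1.2769 \cdot 10^{5}$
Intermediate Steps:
$Y{\left(c,j \right)} = - \frac{c}{9} - \frac{j}{9}$ ($Y{\left(c,j \right)} = - \frac{j + c}{9} = - \frac{c + j}{9} = - \frac{c}{9} - \frac{j}{9}$)
$v{\left(F,g \right)} = - 12 g$
$V{\left(m \right)} = \frac{16}{3} - \frac{36}{m}$ ($V{\left(m \right)} = 6 - \left(\frac{\left(-12\right) \left(-3\right)}{m} - \frac{6}{-9}\right) = 6 - \left(\frac{36}{m} - - \frac{2}{3}\right) = 6 - \left(\frac{36}{m} + \frac{2}{3}\right) = 6 - \left(\frac{2}{3} + \frac{36}{m}\right) = \frac{16}{3} - \frac{36}{m}$)
$\left(\left(208 - -153\right) + V{\left(A{\left(Y{\left(3,3 \right)},p \right)} \right)}\right)^{2} = \left(\left(208 - -153\right) + \left(\frac{16}{3} - \frac{36}{4}\right)\right)^{2} = \left(\left(208 + 153\right) + \left(\frac{16}{3} - 9\right)\right)^{2} = \left(361 + \left(\frac{16}{3} - 9\right)\right)^{2} = \left(361 - \frac{11}{3}\right)^{2} = \left(\frac{1072}{3}\right)^{2} = \frac{1149184}{9}$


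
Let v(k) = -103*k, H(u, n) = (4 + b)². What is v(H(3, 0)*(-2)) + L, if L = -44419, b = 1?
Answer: -39269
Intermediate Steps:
H(u, n) = 25 (H(u, n) = (4 + 1)² = 5² = 25)
v(H(3, 0)*(-2)) + L = -2575*(-2) - 44419 = -103*(-50) - 44419 = 5150 - 44419 = -39269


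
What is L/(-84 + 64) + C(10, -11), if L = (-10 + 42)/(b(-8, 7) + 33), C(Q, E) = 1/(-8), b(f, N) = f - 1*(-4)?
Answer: -209/1160 ≈ -0.18017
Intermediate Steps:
b(f, N) = 4 + f (b(f, N) = f + 4 = 4 + f)
C(Q, E) = -⅛
L = 32/29 (L = (-10 + 42)/((4 - 8) + 33) = 32/(-4 + 33) = 32/29 ≈ 1.1034)
L/(-84 + 64) + C(10, -11) = 32/(29*(-84 + 64)) - ⅛ = (32/29)/(-20) - ⅛ = (32/29)*(-1/20) - ⅛ = -8/145 - ⅛ = -209/1160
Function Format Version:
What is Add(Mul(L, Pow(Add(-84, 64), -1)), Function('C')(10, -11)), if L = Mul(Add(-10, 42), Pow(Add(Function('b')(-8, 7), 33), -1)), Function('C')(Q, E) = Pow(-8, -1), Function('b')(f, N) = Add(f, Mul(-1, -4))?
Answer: Rational(-209, 1160) ≈ -0.18017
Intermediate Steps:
Function('b')(f, N) = Add(4, f) (Function('b')(f, N) = Add(f, 4) = Add(4, f))
Function('C')(Q, E) = Rational(-1, 8)
L = Rational(32, 29) (L = Mul(Add(-10, 42), Pow(Add(Add(4, -8), 33), -1)) = Mul(32, Pow(Add(-4, 33), -1)) = Mul(32, Pow(29, -1)) = Mul(32, Rational(1, 29)) = Rational(32, 29) ≈ 1.1034)
Add(Mul(L, Pow(Add(-84, 64), -1)), Function('C')(10, -11)) = Add(Mul(Rational(32, 29), Pow(Add(-84, 64), -1)), Rational(-1, 8)) = Add(Mul(Rational(32, 29), Pow(-20, -1)), Rational(-1, 8)) = Add(Mul(Rational(32, 29), Rational(-1, 20)), Rational(-1, 8)) = Add(Rational(-8, 145), Rational(-1, 8)) = Rational(-209, 1160)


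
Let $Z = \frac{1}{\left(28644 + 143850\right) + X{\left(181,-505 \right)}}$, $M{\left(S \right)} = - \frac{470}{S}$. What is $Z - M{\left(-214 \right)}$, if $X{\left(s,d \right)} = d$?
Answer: $- \frac{40417308}{18402823} \approx -2.1963$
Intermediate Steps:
$Z = \frac{1}{171989}$ ($Z = \frac{1}{\left(28644 + 143850\right) - 505} = \frac{1}{172494 - 505} = \frac{1}{171989} \approx 5.8143 \cdot 10^{-6}$)
$Z - M{\left(-214 \right)} = \frac{1}{171989} - - \frac{470}{-214} = \frac{1}{171989} - \left(-470\right) \left(- \frac{1}{214}\right) = \frac{1}{171989} - \frac{235}{107} = - \frac{40417308}{18402823}$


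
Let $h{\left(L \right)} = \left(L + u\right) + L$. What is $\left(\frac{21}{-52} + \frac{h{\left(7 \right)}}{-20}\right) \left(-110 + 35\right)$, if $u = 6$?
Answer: $\frac{5475}{52} \approx 105.29$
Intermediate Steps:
$h{\left(L \right)} = 6 + 2 L$ ($h{\left(L \right)} = \left(L + 6\right) + L = \left(6 + L\right) + L = 6 + 2 L$)
$\left(\frac{21}{-52} + \frac{h{\left(7 \right)}}{-20}\right) \left(-110 + 35\right) = \left(\frac{21}{-52} + \frac{6 + 2 \cdot 7}{-20}\right) \left(-110 + 35\right) = \left(21 \left(- \frac{1}{52}\right) + \left(6 + 14\right) \left(- \frac{1}{20}\right)\right) \left(-75\right) = \left(- \frac{21}{52} + 20 \left(- \frac{1}{20}\right)\right) \left(-75\right) = \left(- \frac{21}{52} - 1\right) \left(-75\right) = \left(- \frac{73}{52}\right) \left(-75\right) = \frac{5475}{52}$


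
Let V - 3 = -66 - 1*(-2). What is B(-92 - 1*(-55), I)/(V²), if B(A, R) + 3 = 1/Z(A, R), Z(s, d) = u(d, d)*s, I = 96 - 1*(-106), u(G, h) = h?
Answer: -22423/27810754 ≈ -0.00080627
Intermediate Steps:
I = 202 (I = 96 + 106 = 202)
Z(s, d) = d*s
V = -61 (V = 3 + (-66 - 1*(-2)) = 3 + (-66 + 2) = 3 - 64 = -61)
B(A, R) = -3 + 1/(A*R) (B(A, R) = -3 + 1/(R*A) = -3 + 1/(A*R))
B(-92 - 1*(-55), I)/(V²) = (-3 + 1/(-92 - 1*(-55)*202))/((-61)²) = (-3 + (1/202)/(-92 + 55))/3721 = (-3 + (1/202)/(-37))*(1/3721) = (-3 - 1/37*1/202)*(1/3721) = (-3 - 1/7474)*(1/3721) = -22423/7474*1/3721 = -22423/27810754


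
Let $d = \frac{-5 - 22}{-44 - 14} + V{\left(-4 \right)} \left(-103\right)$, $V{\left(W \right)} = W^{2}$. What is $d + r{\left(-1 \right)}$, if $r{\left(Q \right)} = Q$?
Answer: $- \frac{95615}{58} \approx -1648.5$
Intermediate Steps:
$d = - \frac{95557}{58}$ ($d = \frac{-5 - 22}{-44 - 14} + \left(-4\right)^{2} \left(-103\right) = - \frac{27}{-58} + 16 \left(-103\right) = \left(-27\right) \left(- \frac{1}{58}\right) - 1648 = \frac{27}{58} - 1648 = - \frac{95557}{58} \approx -1647.5$)
$d + r{\left(-1 \right)} = - \frac{95557}{58} - 1 = - \frac{95615}{58}$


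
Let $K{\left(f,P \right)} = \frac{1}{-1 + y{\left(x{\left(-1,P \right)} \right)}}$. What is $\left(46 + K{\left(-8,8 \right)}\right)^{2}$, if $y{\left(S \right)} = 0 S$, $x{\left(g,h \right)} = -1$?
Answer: $2025$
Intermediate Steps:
$y{\left(S \right)} = 0$
$K{\left(f,P \right)} = -1$ ($K{\left(f,P \right)} = \frac{1}{-1 + 0} = \frac{1}{-1} = -1$)
$\left(46 + K{\left(-8,8 \right)}\right)^{2} = \left(46 - 1\right)^{2} = 45^{2} = 2025$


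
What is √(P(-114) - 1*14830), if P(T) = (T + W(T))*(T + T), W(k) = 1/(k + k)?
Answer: 61*√3 ≈ 105.66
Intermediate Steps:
W(k) = 1/(2*k)
P(T) = 2*T*(T + 1/(2*T)) (P(T) = (T + 1/(2*T))*(T + T) = (T + 1/(2*T))*(2*T) = 2*T*(T + 1/(2*T)))
√(P(-114) - 1*14830) = √((1 + 2*(-114)²) - 1*14830) = √((1 + 2*12996) - 14830) = √((1 + 25992) - 14830) = √(25993 - 14830) = √11163 = 61*√3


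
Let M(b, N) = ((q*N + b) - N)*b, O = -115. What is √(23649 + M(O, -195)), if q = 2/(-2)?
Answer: 2*I*√1994 ≈ 89.308*I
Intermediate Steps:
q = -1 (q = 2*(-½) = -1)
M(b, N) = b*(b - 2*N) (M(b, N) = ((-N + b) - N)*b = ((b - N) - N)*b = (b - 2*N)*b = b*(b - 2*N))
√(23649 + M(O, -195)) = √(23649 - 115*(-115 - 2*(-195))) = √(23649 - 115*(-115 + 390)) = √(23649 - 115*275) = √(23649 - 31625) = √(-7976) = 2*I*√1994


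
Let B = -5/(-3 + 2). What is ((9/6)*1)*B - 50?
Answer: -85/2 ≈ -42.500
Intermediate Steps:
B = 5 (B = -5/(-1) = -5*(-1) = 5)
((9/6)*1)*B - 50 = ((9/6)*1)*5 - 50 = ((9*(⅙))*1)*5 - 50 = ((3/2)*1)*5 - 50 = (3/2)*5 - 50 = 15/2 - 50 = -85/2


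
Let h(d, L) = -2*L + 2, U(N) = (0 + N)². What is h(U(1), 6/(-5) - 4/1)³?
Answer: 238328/125 ≈ 1906.6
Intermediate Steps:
U(N) = N²
h(d, L) = 2 - 2*L
h(U(1), 6/(-5) - 4/1)³ = (2 - 2*(6/(-5) - 4/1))³ = (2 - 2*(6*(-⅕) - 4*1))³ = (2 - 2*(-6/5 - 4))³ = (2 - 2*(-26/5))³ = (2 + 52/5)³ = (62/5)³ = 238328/125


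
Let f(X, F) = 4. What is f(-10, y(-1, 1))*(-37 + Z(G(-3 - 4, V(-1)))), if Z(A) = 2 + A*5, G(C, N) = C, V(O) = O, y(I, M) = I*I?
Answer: -280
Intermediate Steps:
y(I, M) = I**2
Z(A) = 2 + 5*A
f(-10, y(-1, 1))*(-37 + Z(G(-3 - 4, V(-1)))) = 4*(-37 + (2 + 5*(-3 - 4))) = 4*(-37 + (2 + 5*(-7))) = 4*(-37 + (2 - 35)) = 4*(-37 - 33) = 4*(-70) = -280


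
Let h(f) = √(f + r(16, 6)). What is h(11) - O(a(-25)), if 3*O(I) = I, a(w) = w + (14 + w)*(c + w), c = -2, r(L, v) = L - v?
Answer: -272/3 + √21 ≈ -86.084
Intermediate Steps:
h(f) = √(10 + f) (h(f) = √(f + (16 - 1*6)) = √(f + (16 - 6)) = √(f + 10) = √(10 + f))
a(w) = w + (-2 + w)*(14 + w) (a(w) = w + (14 + w)*(-2 + w) = w + (-2 + w)*(14 + w))
O(I) = I/3
h(11) - O(a(-25)) = √(10 + 11) - (-28 + (-25)² + 13*(-25))/3 = √21 - (-28 + 625 - 325)/3 = √21 - 272/3 = -272/3 + √21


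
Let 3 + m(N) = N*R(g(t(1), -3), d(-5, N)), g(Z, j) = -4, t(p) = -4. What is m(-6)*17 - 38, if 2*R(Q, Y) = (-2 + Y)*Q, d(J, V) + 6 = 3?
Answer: -1109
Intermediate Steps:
d(J, V) = -3 (d(J, V) = -6 + 3 = -3)
R(Q, Y) = Q*(-2 + Y)/2 (R(Q, Y) = ((-2 + Y)*Q)/2 = (Q*(-2 + Y))/2 = Q*(-2 + Y)/2)
m(N) = -3 + 10*N (m(N) = -3 + N*((½)*(-4)*(-2 - 3)) = -3 + N*((½)*(-4)*(-5)) = -3 + N*10 = -3 + 10*N)
m(-6)*17 - 38 = (-3 + 10*(-6))*17 - 38 = (-3 - 60)*17 - 38 = -63*17 - 38 = -1071 - 38 = -1109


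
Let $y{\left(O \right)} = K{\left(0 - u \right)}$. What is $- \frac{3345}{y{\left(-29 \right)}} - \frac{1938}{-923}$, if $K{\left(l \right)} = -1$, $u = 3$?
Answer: $\frac{3089373}{923} \approx 3347.1$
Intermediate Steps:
$y{\left(O \right)} = -1$
$- \frac{3345}{y{\left(-29 \right)}} - \frac{1938}{-923} = - \frac{3345}{-1} - \frac{1938}{-923} = \left(-3345\right) \left(-1\right) - - \frac{1938}{923} = 3345 + \frac{1938}{923} = \frac{3089373}{923}$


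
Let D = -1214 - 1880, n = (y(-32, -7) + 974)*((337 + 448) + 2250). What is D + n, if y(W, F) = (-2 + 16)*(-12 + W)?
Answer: 1083436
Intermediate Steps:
y(W, F) = -168 + 14*W (y(W, F) = 14*(-12 + W) = -168 + 14*W)
n = 1086530 (n = ((-168 + 14*(-32)) + 974)*((337 + 448) + 2250) = ((-168 - 448) + 974)*(785 + 2250) = (-616 + 974)*3035 = 358*3035 = 1086530)
D = -3094
D + n = -3094 + 1086530 = 1083436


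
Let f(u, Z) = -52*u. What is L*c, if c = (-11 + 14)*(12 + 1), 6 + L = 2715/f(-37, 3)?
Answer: -26487/148 ≈ -178.97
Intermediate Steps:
L = -8829/1924 (L = -6 + 2715/((-52*(-37))) = -6 + 2715/1924 = -8829/1924 ≈ -4.5889)
c = 39 (c = 3*13 = 39)
L*c = -8829/1924*39 = -26487/148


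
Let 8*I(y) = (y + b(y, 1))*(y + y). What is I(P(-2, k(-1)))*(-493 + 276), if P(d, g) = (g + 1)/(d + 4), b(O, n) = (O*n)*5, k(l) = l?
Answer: 0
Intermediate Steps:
b(O, n) = 5*O*n
P(d, g) = (1 + g)/(4 + d)
I(y) = 3*y**2/2 (I(y) = ((y + 5*y*1)*(y + y))/8 = ((y + 5*y)*(2*y))/8 = ((6*y)*(2*y))/8 = (12*y**2)/8 = 3*y**2/2)
I(P(-2, k(-1)))*(-493 + 276) = (3*((1 - 1)/(4 - 2))**2/2)*(-493 + 276) = (3*(0/2)**2/2)*(-217) = (3*((1/2)*0)**2/2)*(-217) = ((3/2)*0**2)*(-217) = ((3/2)*0)*(-217) = 0*(-217) = 0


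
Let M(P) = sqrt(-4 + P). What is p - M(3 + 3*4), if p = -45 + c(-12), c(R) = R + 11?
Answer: -46 - sqrt(11) ≈ -49.317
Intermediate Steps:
c(R) = 11 + R
p = -46 (p = -45 + (11 - 12) = -45 - 1 = -46)
p - M(3 + 3*4) = -46 - sqrt(-4 + (3 + 3*4)) = -46 - sqrt(-4 + (3 + 12)) = -46 - sqrt(-4 + 15) = -46 - sqrt(11)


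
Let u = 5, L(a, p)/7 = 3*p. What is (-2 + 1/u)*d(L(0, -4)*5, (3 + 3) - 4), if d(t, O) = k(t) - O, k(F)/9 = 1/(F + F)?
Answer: 5067/1400 ≈ 3.6193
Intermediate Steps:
L(a, p) = 21*p (L(a, p) = 7*(3*p) = 21*p)
k(F) = 9/(2*F) (k(F) = 9/(F + F) = 9/((2*F)) = 9*(1/(2*F)) = 9/(2*F))
d(t, O) = -O + 9/(2*t) (d(t, O) = 9/(2*t) - O = -O + 9/(2*t))
(-2 + 1/u)*d(L(0, -4)*5, (3 + 3) - 4) = (-2 + 1/5)*(-((3 + 3) - 4) + 9/(2*(((21*(-4))*5)))) = (-2 + ⅕)*(-(6 - 4) + 9/(2*((-84*5)))) = -9*(-1*2 + (9/2)/(-420))/5 = -9*(-2 + (9/2)*(-1/420))/5 = -9*(-2 - 3/280)/5 = -9/5*(-563/280) = 5067/1400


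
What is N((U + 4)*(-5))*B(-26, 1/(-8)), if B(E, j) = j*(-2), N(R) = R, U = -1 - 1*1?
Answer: -5/2 ≈ -2.5000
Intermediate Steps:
U = -2 (U = -1 - 1 = -2)
B(E, j) = -2*j
N((U + 4)*(-5))*B(-26, 1/(-8)) = ((-2 + 4)*(-5))*(-2/(-8)) = (2*(-5))*(-2*(-1/8)) = -10*1/4 = -5/2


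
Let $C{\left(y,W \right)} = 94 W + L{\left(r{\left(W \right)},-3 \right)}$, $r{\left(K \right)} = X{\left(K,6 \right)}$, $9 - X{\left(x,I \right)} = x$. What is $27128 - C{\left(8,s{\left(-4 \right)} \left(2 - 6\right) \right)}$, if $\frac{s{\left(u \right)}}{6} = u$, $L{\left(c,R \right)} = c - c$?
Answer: $18104$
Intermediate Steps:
$X{\left(x,I \right)} = 9 - x$
$r{\left(K \right)} = 9 - K$
$L{\left(c,R \right)} = 0$
$s{\left(u \right)} = 6 u$
$C{\left(y,W \right)} = 94 W$ ($C{\left(y,W \right)} = 94 W + 0 = 94 W$)
$27128 - C{\left(8,s{\left(-4 \right)} \left(2 - 6\right) \right)} = 27128 - 94 \cdot 6 \left(-4\right) \left(2 - 6\right) = 27128 - 94 \left(\left(-24\right) \left(-4\right)\right) = 27128 - 94 \cdot 96 = 27128 - 9024 = 18104$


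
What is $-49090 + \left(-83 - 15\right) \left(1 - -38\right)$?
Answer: $-52912$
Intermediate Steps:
$-49090 + \left(-83 - 15\right) \left(1 - -38\right) = -49090 - 98 \left(1 + 38\right) = -49090 - 3822 = -52912$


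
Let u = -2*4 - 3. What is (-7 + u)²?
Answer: 324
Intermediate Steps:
u = -11 (u = -8 - 3 = -11)
(-7 + u)² = (-7 - 11)² = (-18)² = 324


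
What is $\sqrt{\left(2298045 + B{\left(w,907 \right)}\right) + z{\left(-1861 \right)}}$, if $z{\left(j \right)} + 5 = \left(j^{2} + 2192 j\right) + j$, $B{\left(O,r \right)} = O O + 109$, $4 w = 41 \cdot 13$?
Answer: $\frac{\sqrt{27168841}}{4} \approx 1303.1$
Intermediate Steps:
$w = \frac{533}{4}$ ($w = \frac{41 \cdot 13}{4} = \frac{1}{4} \cdot 533 = \frac{533}{4} \approx 133.25$)
$B{\left(O,r \right)} = 109 + O^{2}$ ($B{\left(O,r \right)} = O^{2} + 109 = 109 + O^{2}$)
$z{\left(j \right)} = -5 + j^{2} + 2193 j$ ($z{\left(j \right)} = -5 + \left(\left(j^{2} + 2192 j\right) + j\right) = -5 + \left(j^{2} + 2193 j\right) = -5 + j^{2} + 2193 j$)
$\sqrt{\left(2298045 + B{\left(w,907 \right)}\right) + z{\left(-1861 \right)}} = \sqrt{\left(2298045 + \left(109 + \left(\frac{533}{4}\right)^{2}\right)\right) + \left(-5 + \left(-1861\right)^{2} + 2193 \left(-1861\right)\right)} = \sqrt{\left(2298045 + \left(109 + \frac{284089}{16}\right)\right) - 617857} = \sqrt{\left(2298045 + \frac{285833}{16}\right) - 617857} = \sqrt{\frac{37054553}{16} - 617857} = \sqrt{\frac{27168841}{16}} = \frac{\sqrt{27168841}}{4}$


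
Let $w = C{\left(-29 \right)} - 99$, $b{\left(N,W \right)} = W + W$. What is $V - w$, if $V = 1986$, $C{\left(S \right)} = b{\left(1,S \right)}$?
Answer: $2143$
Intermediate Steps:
$b{\left(N,W \right)} = 2 W$
$C{\left(S \right)} = 2 S$
$w = -157$ ($w = 2 \left(-29\right) - 99 = -58 - 99 = -157$)
$V - w = 1986 - -157 = 1986 + 157 = 2143$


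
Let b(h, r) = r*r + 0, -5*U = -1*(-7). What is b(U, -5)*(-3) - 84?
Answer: -159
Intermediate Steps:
U = -7/5 (U = -(-1)*(-7)/5 = -1/5*7 = -7/5 ≈ -1.4000)
b(h, r) = r**2 (b(h, r) = r**2 + 0 = r**2)
b(U, -5)*(-3) - 84 = (-5)**2*(-3) - 84 = 25*(-3) - 84 = -75 - 84 = -159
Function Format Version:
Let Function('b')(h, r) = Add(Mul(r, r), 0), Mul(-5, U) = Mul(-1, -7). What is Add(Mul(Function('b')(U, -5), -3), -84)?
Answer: -159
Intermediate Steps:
U = Rational(-7, 5) (U = Mul(Rational(-1, 5), Mul(-1, -7)) = Mul(Rational(-1, 5), 7) = Rational(-7, 5) ≈ -1.4000)
Function('b')(h, r) = Pow(r, 2) (Function('b')(h, r) = Add(Pow(r, 2), 0) = Pow(r, 2))
Add(Mul(Function('b')(U, -5), -3), -84) = Add(Mul(Pow(-5, 2), -3), -84) = Add(Mul(25, -3), -84) = Add(-75, -84) = -159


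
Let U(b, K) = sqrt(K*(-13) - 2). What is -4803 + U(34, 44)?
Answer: -4803 + I*sqrt(574) ≈ -4803.0 + 23.958*I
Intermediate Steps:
U(b, K) = sqrt(-2 - 13*K) (U(b, K) = sqrt(-13*K - 2) = sqrt(-2 - 13*K))
-4803 + U(34, 44) = -4803 + sqrt(-2 - 13*44) = -4803 + sqrt(-2 - 572) = -4803 + sqrt(-574) = -4803 + I*sqrt(574)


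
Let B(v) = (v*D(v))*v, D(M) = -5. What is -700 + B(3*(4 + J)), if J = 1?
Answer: -1825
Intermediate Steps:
B(v) = -5*v² (B(v) = (v*(-5))*v = (-5*v)*v = -5*v²)
-700 + B(3*(4 + J)) = -700 - 5*9*(4 + 1)² = -700 - 5*(3*5)² = -700 - 5*15² = -700 - 5*225 = -700 - 1125 = -1825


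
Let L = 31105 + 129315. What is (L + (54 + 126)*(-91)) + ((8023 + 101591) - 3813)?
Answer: 249841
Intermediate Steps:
L = 160420
(L + (54 + 126)*(-91)) + ((8023 + 101591) - 3813) = (160420 + (54 + 126)*(-91)) + ((8023 + 101591) - 3813) = (160420 + 180*(-91)) + (109614 - 3813) = (160420 - 16380) + 105801 = 144040 + 105801 = 249841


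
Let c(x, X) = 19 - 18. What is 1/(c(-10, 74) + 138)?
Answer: 1/139 ≈ 0.0071942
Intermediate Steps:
c(x, X) = 1
1/(c(-10, 74) + 138) = 1/(1 + 138) = 1/139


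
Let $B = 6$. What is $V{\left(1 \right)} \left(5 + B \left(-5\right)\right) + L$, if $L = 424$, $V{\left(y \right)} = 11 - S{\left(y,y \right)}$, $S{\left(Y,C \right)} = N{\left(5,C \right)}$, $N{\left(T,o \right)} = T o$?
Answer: $274$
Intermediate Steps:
$S{\left(Y,C \right)} = 5 C$
$V{\left(y \right)} = 11 - 5 y$
$V{\left(1 \right)} \left(5 + B \left(-5\right)\right) + L = \left(11 - 5\right) \left(5 + 6 \left(-5\right)\right) + 424 = \left(11 - 5\right) \left(5 - 30\right) + 424 = 6 \left(-25\right) + 424 = -150 + 424 = 274$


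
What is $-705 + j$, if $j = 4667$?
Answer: $3962$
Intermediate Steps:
$-705 + j = -705 + 4667 = 3962$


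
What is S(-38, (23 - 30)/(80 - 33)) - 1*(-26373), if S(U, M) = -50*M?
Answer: 1239881/47 ≈ 26380.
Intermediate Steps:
S(-38, (23 - 30)/(80 - 33)) - 1*(-26373) = -50*(23 - 30)/(80 - 33) - 1*(-26373) = -(-350)/47 + 26373 = -50*(-7/47) + 26373 = 350/47 + 26373 = 1239881/47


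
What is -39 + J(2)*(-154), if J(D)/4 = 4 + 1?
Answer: -3119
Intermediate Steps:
J(D) = 20 (J(D) = 4*(4 + 1) = 4*5 = 20)
-39 + J(2)*(-154) = -39 + 20*(-154) = -39 - 3080 = -3119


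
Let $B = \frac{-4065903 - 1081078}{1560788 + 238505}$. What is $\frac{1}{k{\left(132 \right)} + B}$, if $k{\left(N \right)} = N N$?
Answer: $\frac{1799293}{31345734251} \approx 5.7402 \cdot 10^{-5}$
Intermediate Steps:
$k{\left(N \right)} = N^{2}$
$B = - \frac{5146981}{1799293} \approx -2.8606$
$\frac{1}{k{\left(132 \right)} + B} = \frac{1}{132^{2} - \frac{5146981}{1799293}} = \frac{1}{17424 - \frac{5146981}{1799293}} = \frac{1}{\frac{31345734251}{1799293}} = \frac{1799293}{31345734251}$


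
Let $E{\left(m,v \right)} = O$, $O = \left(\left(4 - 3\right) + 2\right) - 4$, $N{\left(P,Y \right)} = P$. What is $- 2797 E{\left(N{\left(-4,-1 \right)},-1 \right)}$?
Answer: $2797$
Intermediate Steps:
$O = -1$ ($O = \left(1 + 2\right) - 4 = 3 - 4 = -1$)
$E{\left(m,v \right)} = -1$
$- 2797 E{\left(N{\left(-4,-1 \right)},-1 \right)} = \left(-2797\right) \left(-1\right) = 2797$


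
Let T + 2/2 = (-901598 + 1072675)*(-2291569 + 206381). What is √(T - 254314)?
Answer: 9*I*√4404048911 ≈ 5.9727e+5*I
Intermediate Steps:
T = -356727707477 (T = -1 + (-901598 + 1072675)*(-2291569 + 206381) = -1 + 171077*(-2085188) = -1 - 356727707476 = -356727707477)
√(T - 254314) = √(-356727707477 - 254314) = √(-356727961791) = 9*I*√4404048911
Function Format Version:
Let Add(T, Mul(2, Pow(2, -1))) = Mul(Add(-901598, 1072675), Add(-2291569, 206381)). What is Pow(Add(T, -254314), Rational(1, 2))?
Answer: Mul(9, I, Pow(4404048911, Rational(1, 2))) ≈ Mul(5.9727e+5, I)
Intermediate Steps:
T = -356727707477 (T = Add(-1, Mul(Add(-901598, 1072675), Add(-2291569, 206381))) = Add(-1, Mul(171077, -2085188)) = Add(-1, -356727707476) = -356727707477)
Pow(Add(T, -254314), Rational(1, 2)) = Pow(Add(-356727707477, -254314), Rational(1, 2)) = Pow(-356727961791, Rational(1, 2)) = Mul(9, I, Pow(4404048911, Rational(1, 2)))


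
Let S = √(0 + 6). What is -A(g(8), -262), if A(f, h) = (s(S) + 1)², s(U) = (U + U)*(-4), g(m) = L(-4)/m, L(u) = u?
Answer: -385 + 16*√6 ≈ -345.81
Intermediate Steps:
g(m) = -4/m
S = √6 ≈ 2.4495
s(U) = -8*U (s(U) = (2*U)*(-4) = -8*U)
A(f, h) = (1 - 8*√6)² (A(f, h) = (-8*√6 + 1)² = (1 - 8*√6)²)
-A(g(8), -262) = -(385 - 16*√6) = -385 + 16*√6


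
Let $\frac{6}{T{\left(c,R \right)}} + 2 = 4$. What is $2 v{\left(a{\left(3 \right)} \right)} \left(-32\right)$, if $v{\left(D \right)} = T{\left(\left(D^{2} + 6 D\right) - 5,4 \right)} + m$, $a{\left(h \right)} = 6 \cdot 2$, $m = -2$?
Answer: $-64$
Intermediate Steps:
$a{\left(h \right)} = 12$
$T{\left(c,R \right)} = 3$ ($T{\left(c,R \right)} = \frac{6}{-2 + 4} = \frac{6}{2} = 6 \cdot \frac{1}{2} = 3$)
$v{\left(D \right)} = 1$ ($v{\left(D \right)} = 3 - 2 = 1$)
$2 v{\left(a{\left(3 \right)} \right)} \left(-32\right) = 2 \cdot 1 \left(-32\right) = 2 \left(-32\right) = -64$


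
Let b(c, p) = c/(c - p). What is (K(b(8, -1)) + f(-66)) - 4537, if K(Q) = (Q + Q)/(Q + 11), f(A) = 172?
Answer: -467039/107 ≈ -4364.9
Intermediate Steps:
K(Q) = 2*Q/(11 + Q) (K(Q) = (2*Q)/(11 + Q) = 2*Q/(11 + Q))
(K(b(8, -1)) + f(-66)) - 4537 = (2*(8/(8 - 1*(-1)))/(11 + 8/(8 - 1*(-1))) + 172) - 4537 = (2*(8/(8 + 1))/(11 + 8/(8 + 1)) + 172) - 4537 = (2*(8/9)/(11 + 8/9) + 172) - 4537 = (2*(8/9)/(107/9) + 172) - 4537 = (2*(8/9)*(9/107) + 172) - 4537 = (16/107 + 172) - 4537 = 18420/107 - 4537 = -467039/107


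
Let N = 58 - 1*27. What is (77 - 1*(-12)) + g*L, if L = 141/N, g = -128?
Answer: -15289/31 ≈ -493.19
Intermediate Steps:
N = 31 (N = 58 - 27 = 31)
L = 141/31 ≈ 4.5484
(77 - 1*(-12)) + g*L = (77 - 1*(-12)) - 128*141/31 = (77 + 12) - 18048/31 = 89 - 18048/31 = -15289/31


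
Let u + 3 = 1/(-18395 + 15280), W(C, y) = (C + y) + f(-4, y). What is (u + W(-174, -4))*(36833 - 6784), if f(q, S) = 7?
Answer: -16286888539/3115 ≈ -5.2285e+6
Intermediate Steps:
W(C, y) = 7 + C + y (W(C, y) = (C + y) + 7 = 7 + C + y)
u = -9346/3115 (u = -3 + 1/(-18395 + 15280) = -3 + 1/(-3115) = -3 - 1/3115 = -9346/3115 ≈ -3.0003)
(u + W(-174, -4))*(36833 - 6784) = (-9346/3115 + (7 - 174 - 4))*(36833 - 6784) = (-9346/3115 - 171)*30049 = -542011/3115*30049 = -16286888539/3115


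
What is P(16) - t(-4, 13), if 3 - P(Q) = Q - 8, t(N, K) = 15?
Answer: -20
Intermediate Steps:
P(Q) = 11 - Q (P(Q) = 3 - (Q - 8) = 3 - (-8 + Q) = 3 + (8 - Q) = 11 - Q)
P(16) - t(-4, 13) = (11 - 1*16) - 1*15 = (11 - 16) - 15 = -5 - 15 = -20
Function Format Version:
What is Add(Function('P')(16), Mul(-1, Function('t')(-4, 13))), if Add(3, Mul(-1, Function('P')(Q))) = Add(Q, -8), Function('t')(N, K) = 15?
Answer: -20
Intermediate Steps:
Function('P')(Q) = Add(11, Mul(-1, Q)) (Function('P')(Q) = Add(3, Mul(-1, Add(Q, -8))) = Add(3, Mul(-1, Add(-8, Q))) = Add(3, Add(8, Mul(-1, Q))) = Add(11, Mul(-1, Q)))
Add(Function('P')(16), Mul(-1, Function('t')(-4, 13))) = Add(Add(11, Mul(-1, 16)), Mul(-1, 15)) = Add(Add(11, -16), -15) = Add(-5, -15) = -20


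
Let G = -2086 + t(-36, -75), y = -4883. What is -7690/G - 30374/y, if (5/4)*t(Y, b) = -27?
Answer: 253916281/25728527 ≈ 9.8690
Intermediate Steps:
t(Y, b) = -108/5 (t(Y, b) = (⅘)*(-27) = -108/5)
G = -10538/5 (G = -2086 - 108/5 = -10538/5 ≈ -2107.6)
-7690/G - 30374/y = -7690/(-10538/5) - 30374/(-4883) = -7690*(-5/10538) - 30374*(-1/4883) = 19225/5269 + 30374/4883 = 253916281/25728527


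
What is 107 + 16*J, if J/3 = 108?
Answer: 5291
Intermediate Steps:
J = 324 (J = 3*108 = 324)
107 + 16*J = 107 + 16*324 = 107 + 5184 = 5291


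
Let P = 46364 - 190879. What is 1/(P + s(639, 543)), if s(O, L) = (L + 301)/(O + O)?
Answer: -639/92344663 ≈ -6.9197e-6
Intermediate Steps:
s(O, L) = (301 + L)/(2*O) (s(O, L) = (301 + L)/((2*O)) = (301 + L)*(1/(2*O)) = (301 + L)/(2*O))
P = -144515
1/(P + s(639, 543)) = 1/(-144515 + (1/2)*(301 + 543)/639) = 1/(-144515 + (1/2)*(1/639)*844) = 1/(-144515 + 422/639) = 1/(-92344663/639) = -639/92344663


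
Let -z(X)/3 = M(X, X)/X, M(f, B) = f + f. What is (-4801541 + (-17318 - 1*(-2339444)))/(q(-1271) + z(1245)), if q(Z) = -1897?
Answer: 2479415/1903 ≈ 1302.9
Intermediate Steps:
M(f, B) = 2*f
z(X) = -6 (z(X) = -3*2*X/X = -3*2 = -6)
(-4801541 + (-17318 - 1*(-2339444)))/(q(-1271) + z(1245)) = (-4801541 + (-17318 - 1*(-2339444)))/(-1897 - 6) = (-4801541 + (-17318 + 2339444))/(-1903) = (-4801541 + 2322126)*(-1/1903) = -2479415*(-1/1903) = 2479415/1903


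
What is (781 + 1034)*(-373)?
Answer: -676995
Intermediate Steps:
(781 + 1034)*(-373) = 1815*(-373) = -676995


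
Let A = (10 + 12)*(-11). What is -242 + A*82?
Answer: -20086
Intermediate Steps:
A = -242 (A = 22*(-11) = -242)
-242 + A*82 = -242 - 242*82 = -242 - 19844 = -20086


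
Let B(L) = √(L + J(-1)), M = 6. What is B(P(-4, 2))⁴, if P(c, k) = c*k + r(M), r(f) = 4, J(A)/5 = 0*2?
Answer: 16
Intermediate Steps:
J(A) = 0 (J(A) = 5*(0*2) = 5*0 = 0)
P(c, k) = 4 + c*k (P(c, k) = c*k + 4 = 4 + c*k)
B(L) = √L (B(L) = √(L + 0) = √L)
B(P(-4, 2))⁴ = (√(4 - 4*2))⁴ = (√(4 - 8))⁴ = (√(-4))⁴ = (2*I)⁴ = 16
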